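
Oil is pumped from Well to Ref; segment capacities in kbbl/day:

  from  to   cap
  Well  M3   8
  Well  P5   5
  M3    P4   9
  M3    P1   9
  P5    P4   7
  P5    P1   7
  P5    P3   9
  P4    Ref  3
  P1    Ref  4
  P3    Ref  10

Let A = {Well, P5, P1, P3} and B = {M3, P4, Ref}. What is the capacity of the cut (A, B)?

Edges leaving {Well, P5, P1, P3}: Well→M3 (8), P5→P4 (7), P1→Ref (4), P3→Ref (10).
Cut capacity = 8 + 7 + 4 + 10 = 29.

29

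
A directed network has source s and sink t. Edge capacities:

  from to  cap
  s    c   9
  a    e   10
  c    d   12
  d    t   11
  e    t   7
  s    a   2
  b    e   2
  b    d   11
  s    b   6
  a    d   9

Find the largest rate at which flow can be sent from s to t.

15

Augment s→a→d→t: bottleneck 2, flow now 2.
Augment s→b→d→t: bottleneck 6, flow now 8.
Augment s→c→d→t: bottleneck 3, flow now 11.
Augment s→c→d→a→e→t: bottleneck 2, flow now 13. (uses reverse residual edge)
Augment s→c→d→b→e→t: bottleneck 2, flow now 15. (uses reverse residual edge)
No augmenting path remains; maximum flow = 15.
In the residual graph, reachable from s: {s, b, c, d}.
Min-cut edges: s→a (2), b→e (2), d→t (11); capacity 2 + 2 + 11 = 15.
This cut is saturated, so no flow can exceed 15.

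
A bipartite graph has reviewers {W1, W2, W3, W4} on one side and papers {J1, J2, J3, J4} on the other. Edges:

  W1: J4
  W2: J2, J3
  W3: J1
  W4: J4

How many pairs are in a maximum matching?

Unit-capacity flow: source→left, listed edges, right→sink; max matching = max flow.
Augmenting path W1→J4 (+1); matched 1.
Augmenting path W2→J2 (+1); matched 2.
Augmenting path W3→J1 (+1); matched 3.
No augmenting path remains; maximum matching = 3.
König certificate: {W2, W3, J4} is a vertex cover of size 3 (every listed pair touches it), so no matching can be larger.

3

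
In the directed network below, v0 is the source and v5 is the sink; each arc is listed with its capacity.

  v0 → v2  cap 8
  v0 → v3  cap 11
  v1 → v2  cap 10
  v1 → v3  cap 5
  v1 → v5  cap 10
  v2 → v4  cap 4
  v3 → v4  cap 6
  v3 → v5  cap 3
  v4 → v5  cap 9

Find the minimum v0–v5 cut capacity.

Augment v0→v3→v5: bottleneck 3, flow now 3.
Augment v0→v2→v4→v5: bottleneck 4, flow now 7.
Augment v0→v3→v4→v5: bottleneck 5, flow now 12.
No augmenting path remains; maximum flow = 12.
By max-flow min-cut, the minimum cut capacity equals the max flow.
In the residual graph, reachable from v0: {v0, v2, v3, v4}.
Min-cut edges: v3→v5 (3), v4→v5 (9); capacity 3 + 9 = 12.

12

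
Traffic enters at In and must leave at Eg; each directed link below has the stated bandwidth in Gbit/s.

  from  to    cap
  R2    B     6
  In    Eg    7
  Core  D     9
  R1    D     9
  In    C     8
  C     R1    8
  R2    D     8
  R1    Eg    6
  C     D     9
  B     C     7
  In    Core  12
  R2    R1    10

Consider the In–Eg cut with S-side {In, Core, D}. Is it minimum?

No — its capacity is 15, but the minimum cut has capacity 13.

Given cut capacity: 8 + 7 = 15.
Augment In→Eg: bottleneck 7, flow now 7.
Augment In→C→R1→Eg: bottleneck 6, flow now 13.
No augmenting path remains; maximum flow = 13.
In the residual graph, reachable from In: {In, Core, C, R1, D}.
Min-cut edges: In→Eg (7), R1→Eg (6); capacity 7 + 6 = 13.
Cut capacity 15 exceeds the max flow 13, so it is not minimum.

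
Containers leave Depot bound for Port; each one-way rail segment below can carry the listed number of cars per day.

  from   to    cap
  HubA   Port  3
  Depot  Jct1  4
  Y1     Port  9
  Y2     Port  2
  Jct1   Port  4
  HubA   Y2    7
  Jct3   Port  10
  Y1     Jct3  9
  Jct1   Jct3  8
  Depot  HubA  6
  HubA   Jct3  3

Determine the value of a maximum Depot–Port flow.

Augment Depot→Jct1→Port: bottleneck 4, flow now 4.
Augment Depot→HubA→Port: bottleneck 3, flow now 7.
Augment Depot→HubA→Y2→Port: bottleneck 2, flow now 9.
Augment Depot→HubA→Jct3→Port: bottleneck 1, flow now 10.
No augmenting path remains; maximum flow = 10.
In the residual graph, reachable from Depot: {Depot}.
Min-cut edges: Depot→Jct1 (4), Depot→HubA (6); capacity 4 + 6 = 10.
This cut is saturated, so no flow can exceed 10.

10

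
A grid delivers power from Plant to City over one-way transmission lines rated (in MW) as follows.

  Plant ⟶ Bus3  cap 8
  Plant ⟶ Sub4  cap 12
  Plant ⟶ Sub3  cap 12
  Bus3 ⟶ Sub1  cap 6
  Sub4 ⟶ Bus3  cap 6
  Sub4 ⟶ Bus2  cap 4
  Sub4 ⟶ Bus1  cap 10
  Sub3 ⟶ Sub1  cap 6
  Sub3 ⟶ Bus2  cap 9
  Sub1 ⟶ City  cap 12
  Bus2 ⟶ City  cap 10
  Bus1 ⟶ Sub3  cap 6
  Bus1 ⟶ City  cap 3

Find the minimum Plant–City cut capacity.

Augment Plant→Bus3→Sub1→City: bottleneck 6, flow now 6.
Augment Plant→Sub4→Bus2→City: bottleneck 4, flow now 10.
Augment Plant→Sub4→Bus1→City: bottleneck 3, flow now 13.
Augment Plant→Sub3→Sub1→City: bottleneck 6, flow now 19.
Augment Plant→Sub3→Bus2→City: bottleneck 6, flow now 25.
No augmenting path remains; maximum flow = 25.
By max-flow min-cut, the minimum cut capacity equals the max flow.
In the residual graph, reachable from Plant: {Plant, Bus3, Sub4, Sub3, Bus2, Bus1}.
Min-cut edges: Bus3→Sub1 (6), Sub3→Sub1 (6), Bus2→City (10), Bus1→City (3); capacity 6 + 6 + 10 + 3 = 25.

25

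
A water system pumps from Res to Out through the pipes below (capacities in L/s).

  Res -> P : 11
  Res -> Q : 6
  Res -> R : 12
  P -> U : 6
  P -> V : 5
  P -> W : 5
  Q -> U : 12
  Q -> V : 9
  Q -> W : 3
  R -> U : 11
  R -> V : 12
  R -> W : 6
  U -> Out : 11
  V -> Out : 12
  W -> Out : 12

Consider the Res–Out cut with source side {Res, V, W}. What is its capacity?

Edges leaving {Res, V, W}: Res→P (11), Res→Q (6), Res→R (12), V→Out (12), W→Out (12).
Cut capacity = 11 + 6 + 12 + 12 + 12 = 53.

53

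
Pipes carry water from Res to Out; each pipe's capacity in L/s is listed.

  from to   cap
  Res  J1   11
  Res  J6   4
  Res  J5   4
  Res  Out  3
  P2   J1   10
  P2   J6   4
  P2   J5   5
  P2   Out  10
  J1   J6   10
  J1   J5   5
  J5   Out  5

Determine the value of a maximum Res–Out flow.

Augment Res→Out: bottleneck 3, flow now 3.
Augment Res→J5→Out: bottleneck 4, flow now 7.
Augment Res→J1→J5→Out: bottleneck 1, flow now 8.
No augmenting path remains; maximum flow = 8.
In the residual graph, reachable from Res: {Res, J1, J6, J5}.
Min-cut edges: Res→Out (3), J5→Out (5); capacity 3 + 5 = 8.
This cut is saturated, so no flow can exceed 8.

8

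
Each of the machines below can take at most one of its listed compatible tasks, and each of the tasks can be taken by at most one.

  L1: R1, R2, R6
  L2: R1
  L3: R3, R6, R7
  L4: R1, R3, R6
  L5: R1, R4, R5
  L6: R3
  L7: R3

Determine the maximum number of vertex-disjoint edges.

6

Unit-capacity flow: source→left, listed edges, right→sink; max matching = max flow.
Augmenting path L1→R1 (+1); matched 1.
Augmenting path L3→R3 (+1); matched 2.
Augmenting path L4→R6 (+1); matched 3.
Augmenting path L5→R4 (+1); matched 4.
Augmenting path L2→R1→L1→R2 (+1); matched 5.
Augmenting path L6→R3→L3→R7 (+1); matched 6.
No augmenting path remains; maximum matching = 6.
König certificate: {L1, L2, L3, L4, L5, R3} is a vertex cover of size 6 (every listed pair touches it), so no matching can be larger.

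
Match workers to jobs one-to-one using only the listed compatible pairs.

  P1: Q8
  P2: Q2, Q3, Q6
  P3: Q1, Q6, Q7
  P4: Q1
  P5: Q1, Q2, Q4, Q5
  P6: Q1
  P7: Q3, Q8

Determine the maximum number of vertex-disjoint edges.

6

Unit-capacity flow: source→left, listed edges, right→sink; max matching = max flow.
Augmenting path P1→Q8 (+1); matched 1.
Augmenting path P2→Q2 (+1); matched 2.
Augmenting path P3→Q1 (+1); matched 3.
Augmenting path P5→Q4 (+1); matched 4.
Augmenting path P7→Q3 (+1); matched 5.
Augmenting path P4→Q1→P3→Q6 (+1); matched 6.
No augmenting path remains; maximum matching = 6.
König certificate: {P1, P2, P3, P5, P7, Q1} is a vertex cover of size 6 (every listed pair touches it), so no matching can be larger.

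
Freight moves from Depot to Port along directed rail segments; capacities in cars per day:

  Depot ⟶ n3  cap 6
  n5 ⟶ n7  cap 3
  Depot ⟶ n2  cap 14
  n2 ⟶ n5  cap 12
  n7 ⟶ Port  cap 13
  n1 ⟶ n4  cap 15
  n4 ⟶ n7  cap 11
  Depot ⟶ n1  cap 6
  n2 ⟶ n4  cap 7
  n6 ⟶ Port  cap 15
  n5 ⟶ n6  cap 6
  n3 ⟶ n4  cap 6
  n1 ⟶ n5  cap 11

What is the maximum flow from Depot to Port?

Augment Depot→n1→n4→n7→Port: bottleneck 6, flow now 6.
Augment Depot→n2→n4→n7→Port: bottleneck 5, flow now 11.
Augment Depot→n2→n5→n6→Port: bottleneck 6, flow now 17.
Augment Depot→n2→n5→n7→Port: bottleneck 2, flow now 19.
No augmenting path remains; maximum flow = 19.
In the residual graph, reachable from Depot: {Depot, n1, n2, n3, n4, n5, n7}.
Min-cut edges: n5→n6 (6), n7→Port (13); capacity 6 + 13 = 19.
This cut is saturated, so no flow can exceed 19.

19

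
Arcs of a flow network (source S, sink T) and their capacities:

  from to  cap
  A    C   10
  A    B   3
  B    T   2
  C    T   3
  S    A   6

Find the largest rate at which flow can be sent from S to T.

5

Augment S→A→B→T: bottleneck 2, flow now 2.
Augment S→A→C→T: bottleneck 3, flow now 5.
No augmenting path remains; maximum flow = 5.
In the residual graph, reachable from S: {S, A, B, C}.
Min-cut edges: B→T (2), C→T (3); capacity 2 + 3 = 5.
This cut is saturated, so no flow can exceed 5.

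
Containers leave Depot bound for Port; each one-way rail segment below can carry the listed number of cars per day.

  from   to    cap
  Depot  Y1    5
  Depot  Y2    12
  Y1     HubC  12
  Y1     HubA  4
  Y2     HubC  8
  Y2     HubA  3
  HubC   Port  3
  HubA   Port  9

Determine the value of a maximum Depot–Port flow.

10

Augment Depot→Y1→HubC→Port: bottleneck 3, flow now 3.
Augment Depot→Y1→HubA→Port: bottleneck 2, flow now 5.
Augment Depot→Y2→HubA→Port: bottleneck 3, flow now 8.
Augment Depot→Y2→HubC→Y1→HubA→Port: bottleneck 2, flow now 10. (uses reverse residual edge)
No augmenting path remains; maximum flow = 10.
In the residual graph, reachable from Depot: {Depot, Y1, Y2, HubC}.
Min-cut edges: Y1→HubA (4), Y2→HubA (3), HubC→Port (3); capacity 4 + 3 + 3 = 10.
This cut is saturated, so no flow can exceed 10.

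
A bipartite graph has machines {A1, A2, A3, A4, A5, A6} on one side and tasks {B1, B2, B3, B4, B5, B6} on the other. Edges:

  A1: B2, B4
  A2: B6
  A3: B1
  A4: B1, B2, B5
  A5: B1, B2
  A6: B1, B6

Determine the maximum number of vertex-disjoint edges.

Unit-capacity flow: source→left, listed edges, right→sink; max matching = max flow.
Augmenting path A1→B2 (+1); matched 1.
Augmenting path A2→B6 (+1); matched 2.
Augmenting path A3→B1 (+1); matched 3.
Augmenting path A4→B5 (+1); matched 4.
Augmenting path A5→B2→A1→B4 (+1); matched 5.
No augmenting path remains; maximum matching = 5.
König certificate: {A1, A4, A5, B1, B6} is a vertex cover of size 5 (every listed pair touches it), so no matching can be larger.

5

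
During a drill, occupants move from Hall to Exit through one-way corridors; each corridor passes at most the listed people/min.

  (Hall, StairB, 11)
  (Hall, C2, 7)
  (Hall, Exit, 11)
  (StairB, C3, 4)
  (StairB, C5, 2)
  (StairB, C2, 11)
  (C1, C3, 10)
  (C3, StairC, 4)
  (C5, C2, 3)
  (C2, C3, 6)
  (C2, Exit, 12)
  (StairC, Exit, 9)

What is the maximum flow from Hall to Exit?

27

Augment Hall→Exit: bottleneck 11, flow now 11.
Augment Hall→C2→Exit: bottleneck 7, flow now 18.
Augment Hall→StairB→C2→Exit: bottleneck 5, flow now 23.
Augment Hall→StairB→C3→StairC→Exit: bottleneck 4, flow now 27.
No augmenting path remains; maximum flow = 27.
In the residual graph, reachable from Hall: {Hall, StairB, C3, C5, C2}.
Min-cut edges: Hall→Exit (11), C3→StairC (4), C2→Exit (12); capacity 11 + 4 + 12 = 27.
This cut is saturated, so no flow can exceed 27.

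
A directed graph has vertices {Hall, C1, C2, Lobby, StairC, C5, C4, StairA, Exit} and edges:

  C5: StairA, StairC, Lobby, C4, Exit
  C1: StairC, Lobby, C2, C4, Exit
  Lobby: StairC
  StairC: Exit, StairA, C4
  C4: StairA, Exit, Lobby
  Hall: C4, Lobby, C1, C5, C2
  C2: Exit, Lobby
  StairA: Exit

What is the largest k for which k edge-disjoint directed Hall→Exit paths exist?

Assign every edge capacity 1; by Menger, the answer equals the max flow.
Path Hall→C1→Exit (+1); total 1.
Path Hall→C2→Exit (+1); total 2.
Path Hall→C5→Exit (+1); total 3.
Path Hall→C4→Exit (+1); total 4.
Path Hall→Lobby→StairC→Exit (+1); total 5.
No residual Hall→Exit path; max flow = 5.
Certifying cut of size 5: {Hall→C1, Hall→C2, Hall→C4, Hall→C5, Hall→Lobby}.

5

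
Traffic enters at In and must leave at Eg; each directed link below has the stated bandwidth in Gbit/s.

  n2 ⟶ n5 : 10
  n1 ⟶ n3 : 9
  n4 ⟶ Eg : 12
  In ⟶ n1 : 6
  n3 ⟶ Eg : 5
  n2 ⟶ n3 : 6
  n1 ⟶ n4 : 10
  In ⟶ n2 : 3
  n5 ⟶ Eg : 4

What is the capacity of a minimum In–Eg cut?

Augment In→n1→n3→Eg: bottleneck 5, flow now 5.
Augment In→n1→n4→Eg: bottleneck 1, flow now 6.
Augment In→n2→n5→Eg: bottleneck 3, flow now 9.
No augmenting path remains; maximum flow = 9.
By max-flow min-cut, the minimum cut capacity equals the max flow.
In the residual graph, reachable from In: {In}.
Min-cut edges: In→n1 (6), In→n2 (3); capacity 6 + 3 = 9.

9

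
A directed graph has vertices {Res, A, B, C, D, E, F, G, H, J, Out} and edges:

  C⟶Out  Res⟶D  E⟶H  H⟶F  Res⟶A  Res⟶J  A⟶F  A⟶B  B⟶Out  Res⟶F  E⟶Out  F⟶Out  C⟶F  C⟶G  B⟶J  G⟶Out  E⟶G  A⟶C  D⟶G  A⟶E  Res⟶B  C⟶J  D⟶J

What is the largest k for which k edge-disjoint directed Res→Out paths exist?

4

Assign every edge capacity 1; by Menger, the answer equals the max flow.
Path Res→B→Out (+1); total 1.
Path Res→F→Out (+1); total 2.
Path Res→A→C→Out (+1); total 3.
Path Res→D→G→Out (+1); total 4.
No residual Res→Out path; max flow = 4.
Certifying cut of size 4: {Res→A, Res→B, Res→D, Res→F}.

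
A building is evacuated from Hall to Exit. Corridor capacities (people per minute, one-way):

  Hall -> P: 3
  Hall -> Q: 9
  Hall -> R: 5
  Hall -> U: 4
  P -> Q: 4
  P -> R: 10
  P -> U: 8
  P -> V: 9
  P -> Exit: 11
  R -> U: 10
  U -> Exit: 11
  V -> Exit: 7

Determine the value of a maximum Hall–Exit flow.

Augment Hall→P→Exit: bottleneck 3, flow now 3.
Augment Hall→U→Exit: bottleneck 4, flow now 7.
Augment Hall→R→U→Exit: bottleneck 5, flow now 12.
No augmenting path remains; maximum flow = 12.
In the residual graph, reachable from Hall: {Hall, Q}.
Min-cut edges: Hall→P (3), Hall→R (5), Hall→U (4); capacity 3 + 5 + 4 = 12.
This cut is saturated, so no flow can exceed 12.

12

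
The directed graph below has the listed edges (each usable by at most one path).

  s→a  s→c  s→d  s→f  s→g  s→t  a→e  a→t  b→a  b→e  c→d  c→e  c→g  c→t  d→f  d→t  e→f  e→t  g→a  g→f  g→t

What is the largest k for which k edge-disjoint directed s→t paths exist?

Assign every edge capacity 1; by Menger, the answer equals the max flow.
Path s→t (+1); total 1.
Path s→a→t (+1); total 2.
Path s→c→t (+1); total 3.
Path s→d→t (+1); total 4.
Path s→g→t (+1); total 5.
No residual s→t path; max flow = 5.
Certifying cut of size 5: {s→a, s→c, s→d, s→g, s→t}.

5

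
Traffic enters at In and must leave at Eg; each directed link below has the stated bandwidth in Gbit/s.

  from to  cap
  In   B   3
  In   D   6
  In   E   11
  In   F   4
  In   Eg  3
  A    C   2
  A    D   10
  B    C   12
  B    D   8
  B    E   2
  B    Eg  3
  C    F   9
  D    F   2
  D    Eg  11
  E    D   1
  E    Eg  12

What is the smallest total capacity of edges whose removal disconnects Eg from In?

Augment In→Eg: bottleneck 3, flow now 3.
Augment In→B→Eg: bottleneck 3, flow now 6.
Augment In→D→Eg: bottleneck 6, flow now 12.
Augment In→E→Eg: bottleneck 11, flow now 23.
No augmenting path remains; maximum flow = 23.
By max-flow min-cut, the minimum cut capacity equals the max flow.
In the residual graph, reachable from In: {In, F}.
Min-cut edges: In→B (3), In→D (6), In→E (11), In→Eg (3); capacity 3 + 6 + 11 + 3 = 23.

23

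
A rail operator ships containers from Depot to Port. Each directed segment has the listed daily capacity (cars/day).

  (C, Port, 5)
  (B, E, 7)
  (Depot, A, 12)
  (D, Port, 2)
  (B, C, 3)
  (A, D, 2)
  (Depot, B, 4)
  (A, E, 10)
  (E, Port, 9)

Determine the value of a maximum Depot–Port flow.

14

Augment Depot→A→D→Port: bottleneck 2, flow now 2.
Augment Depot→A→E→Port: bottleneck 9, flow now 11.
Augment Depot→B→C→Port: bottleneck 3, flow now 14.
No augmenting path remains; maximum flow = 14.
In the residual graph, reachable from Depot: {Depot, A, B, E}.
Min-cut edges: A→D (2), B→C (3), E→Port (9); capacity 2 + 3 + 9 = 14.
This cut is saturated, so no flow can exceed 14.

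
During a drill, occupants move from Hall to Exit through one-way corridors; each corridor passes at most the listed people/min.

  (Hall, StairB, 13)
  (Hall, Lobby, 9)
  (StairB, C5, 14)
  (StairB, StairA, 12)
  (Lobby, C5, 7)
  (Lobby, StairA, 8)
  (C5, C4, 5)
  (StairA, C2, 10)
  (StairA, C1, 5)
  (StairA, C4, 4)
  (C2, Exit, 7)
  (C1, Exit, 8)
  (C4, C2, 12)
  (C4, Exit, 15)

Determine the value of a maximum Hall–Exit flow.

Augment Hall→StairB→C5→C4→Exit: bottleneck 5, flow now 5.
Augment Hall→StairB→StairA→C2→Exit: bottleneck 7, flow now 12.
Augment Hall→StairB→StairA→C1→Exit: bottleneck 1, flow now 13.
Augment Hall→Lobby→StairA→C1→Exit: bottleneck 4, flow now 17.
Augment Hall→Lobby→StairA→C4→Exit: bottleneck 4, flow now 21.
No augmenting path remains; maximum flow = 21.
In the residual graph, reachable from Hall: {Hall, StairB, Lobby, C5, StairA, C2}.
Min-cut edges: C5→C4 (5), StairA→C1 (5), StairA→C4 (4), C2→Exit (7); capacity 5 + 5 + 4 + 7 = 21.
This cut is saturated, so no flow can exceed 21.

21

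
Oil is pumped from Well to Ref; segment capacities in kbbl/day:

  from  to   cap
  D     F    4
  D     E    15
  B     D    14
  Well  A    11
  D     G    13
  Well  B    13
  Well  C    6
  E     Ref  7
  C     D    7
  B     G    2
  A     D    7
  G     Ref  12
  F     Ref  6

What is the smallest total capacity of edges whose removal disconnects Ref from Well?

23

Augment Well→B→G→Ref: bottleneck 2, flow now 2.
Augment Well→A→D→E→Ref: bottleneck 7, flow now 9.
Augment Well→B→D→F→Ref: bottleneck 4, flow now 13.
Augment Well→B→D→G→Ref: bottleneck 7, flow now 20.
Augment Well→C→D→G→Ref: bottleneck 3, flow now 23.
No augmenting path remains; maximum flow = 23.
By max-flow min-cut, the minimum cut capacity equals the max flow.
In the residual graph, reachable from Well: {Well, A, B, C, D, E, G}.
Min-cut edges: D→F (4), E→Ref (7), G→Ref (12); capacity 4 + 7 + 12 = 23.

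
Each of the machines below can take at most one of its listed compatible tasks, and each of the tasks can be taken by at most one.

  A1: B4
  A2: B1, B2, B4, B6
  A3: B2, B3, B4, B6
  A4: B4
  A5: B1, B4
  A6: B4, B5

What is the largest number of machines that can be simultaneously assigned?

5

Unit-capacity flow: source→left, listed edges, right→sink; max matching = max flow.
Augmenting path A1→B4 (+1); matched 1.
Augmenting path A2→B1 (+1); matched 2.
Augmenting path A3→B2 (+1); matched 3.
Augmenting path A6→B5 (+1); matched 4.
Augmenting path A5→B1→A2→B6 (+1); matched 5.
No augmenting path remains; maximum matching = 5.
König certificate: {A2, A3, A5, A6, B4} is a vertex cover of size 5 (every listed pair touches it), so no matching can be larger.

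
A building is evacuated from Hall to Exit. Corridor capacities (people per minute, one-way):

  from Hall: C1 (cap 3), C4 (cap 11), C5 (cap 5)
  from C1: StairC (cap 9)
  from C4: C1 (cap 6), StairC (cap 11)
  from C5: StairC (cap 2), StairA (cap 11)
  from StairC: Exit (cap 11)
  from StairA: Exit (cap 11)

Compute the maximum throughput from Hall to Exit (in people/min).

Augment Hall→C1→StairC→Exit: bottleneck 3, flow now 3.
Augment Hall→C4→StairC→Exit: bottleneck 8, flow now 11.
Augment Hall→C5→StairA→Exit: bottleneck 5, flow now 16.
No augmenting path remains; maximum flow = 16.
In the residual graph, reachable from Hall: {Hall, C1, C4, StairC}.
Min-cut edges: Hall→C5 (5), StairC→Exit (11); capacity 5 + 11 = 16.
This cut is saturated, so no flow can exceed 16.

16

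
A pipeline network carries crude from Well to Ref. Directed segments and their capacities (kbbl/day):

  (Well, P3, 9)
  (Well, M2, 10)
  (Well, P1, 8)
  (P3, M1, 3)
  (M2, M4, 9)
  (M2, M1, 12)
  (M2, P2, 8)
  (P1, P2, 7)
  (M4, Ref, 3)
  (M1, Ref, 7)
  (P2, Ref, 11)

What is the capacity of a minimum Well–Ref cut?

Augment Well→P3→M1→Ref: bottleneck 3, flow now 3.
Augment Well→M2→M4→Ref: bottleneck 3, flow now 6.
Augment Well→M2→M1→Ref: bottleneck 4, flow now 10.
Augment Well→M2→P2→Ref: bottleneck 3, flow now 13.
Augment Well→P1→P2→Ref: bottleneck 7, flow now 20.
No augmenting path remains; maximum flow = 20.
By max-flow min-cut, the minimum cut capacity equals the max flow.
In the residual graph, reachable from Well: {Well, P3, P1}.
Min-cut edges: Well→M2 (10), P3→M1 (3), P1→P2 (7); capacity 10 + 3 + 7 = 20.

20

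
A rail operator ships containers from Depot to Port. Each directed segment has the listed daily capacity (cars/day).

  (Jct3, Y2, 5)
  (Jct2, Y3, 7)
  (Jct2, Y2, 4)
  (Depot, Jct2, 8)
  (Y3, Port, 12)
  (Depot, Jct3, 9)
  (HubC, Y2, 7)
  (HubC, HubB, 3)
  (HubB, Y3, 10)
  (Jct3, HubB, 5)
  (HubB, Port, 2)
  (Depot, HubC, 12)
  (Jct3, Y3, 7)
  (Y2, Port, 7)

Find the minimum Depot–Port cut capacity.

Augment Depot→Jct2→Y2→Port: bottleneck 4, flow now 4.
Augment Depot→Jct2→Y3→Port: bottleneck 4, flow now 8.
Augment Depot→HubC→HubB→Port: bottleneck 2, flow now 10.
Augment Depot→HubC→Y2→Port: bottleneck 3, flow now 13.
Augment Depot→Jct3→Y3→Port: bottleneck 7, flow now 20.
Augment Depot→HubC→HubB→Y3→Port: bottleneck 1, flow now 21.
No augmenting path remains; maximum flow = 21.
By max-flow min-cut, the minimum cut capacity equals the max flow.
In the residual graph, reachable from Depot: {Depot, Jct2, HubC, Jct3, HubB, Y2, Y3}.
Min-cut edges: HubB→Port (2), Y2→Port (7), Y3→Port (12); capacity 2 + 7 + 12 = 21.

21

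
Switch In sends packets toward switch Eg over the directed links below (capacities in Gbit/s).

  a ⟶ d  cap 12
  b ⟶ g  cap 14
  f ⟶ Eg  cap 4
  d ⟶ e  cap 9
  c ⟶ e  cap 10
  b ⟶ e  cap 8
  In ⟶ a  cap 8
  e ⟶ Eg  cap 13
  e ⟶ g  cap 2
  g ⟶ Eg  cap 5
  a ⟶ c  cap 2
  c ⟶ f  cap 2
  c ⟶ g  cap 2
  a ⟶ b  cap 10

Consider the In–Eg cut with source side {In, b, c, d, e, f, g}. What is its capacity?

Edges leaving {In, b, c, d, e, f, g}: In→a (8), e→Eg (13), f→Eg (4), g→Eg (5).
Cut capacity = 8 + 13 + 4 + 5 = 30.

30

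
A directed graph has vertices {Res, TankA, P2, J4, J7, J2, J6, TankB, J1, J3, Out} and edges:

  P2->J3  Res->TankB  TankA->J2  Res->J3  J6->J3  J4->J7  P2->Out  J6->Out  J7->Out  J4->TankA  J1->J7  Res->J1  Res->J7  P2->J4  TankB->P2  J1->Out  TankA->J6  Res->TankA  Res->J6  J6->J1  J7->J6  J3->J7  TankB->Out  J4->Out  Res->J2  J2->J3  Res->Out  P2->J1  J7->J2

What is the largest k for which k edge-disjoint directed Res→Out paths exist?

5

Assign every edge capacity 1; by Menger, the answer equals the max flow.
Path Res→Out (+1); total 1.
Path Res→J7→Out (+1); total 2.
Path Res→J6→Out (+1); total 3.
Path Res→TankB→Out (+1); total 4.
Path Res→J1→Out (+1); total 5.
No residual Res→Out path; max flow = 5.
Certifying cut of size 5: {J1→Out, J6→Out, J7→Out, Res→Out, Res→TankB}.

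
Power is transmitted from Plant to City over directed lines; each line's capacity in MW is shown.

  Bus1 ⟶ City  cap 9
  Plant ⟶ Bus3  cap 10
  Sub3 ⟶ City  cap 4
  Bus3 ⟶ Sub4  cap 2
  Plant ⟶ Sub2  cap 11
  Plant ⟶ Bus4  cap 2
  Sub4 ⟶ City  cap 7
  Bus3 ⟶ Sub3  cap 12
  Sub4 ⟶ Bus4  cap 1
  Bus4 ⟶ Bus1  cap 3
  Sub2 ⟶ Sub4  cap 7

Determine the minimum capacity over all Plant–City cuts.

14

Augment Plant→Bus4→Bus1→City: bottleneck 2, flow now 2.
Augment Plant→Bus3→Sub4→City: bottleneck 2, flow now 4.
Augment Plant→Bus3→Sub3→City: bottleneck 4, flow now 8.
Augment Plant→Sub2→Sub4→City: bottleneck 5, flow now 13.
Augment Plant→Sub2→Sub4→Bus4→Bus1→City: bottleneck 1, flow now 14.
No augmenting path remains; maximum flow = 14.
By max-flow min-cut, the minimum cut capacity equals the max flow.
In the residual graph, reachable from Plant: {Plant, Bus3, Sub2, Sub4, Sub3}.
Min-cut edges: Plant→Bus4 (2), Sub4→Bus4 (1), Sub4→City (7), Sub3→City (4); capacity 2 + 1 + 7 + 4 = 14.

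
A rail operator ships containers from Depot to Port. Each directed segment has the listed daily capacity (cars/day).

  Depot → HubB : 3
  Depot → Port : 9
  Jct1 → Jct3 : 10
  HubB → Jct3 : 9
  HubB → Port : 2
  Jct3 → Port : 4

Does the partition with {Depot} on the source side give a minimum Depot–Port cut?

Given cut capacity: 3 + 9 = 12.
Augment Depot→Port: bottleneck 9, flow now 9.
Augment Depot→HubB→Port: bottleneck 2, flow now 11.
Augment Depot→HubB→Jct3→Port: bottleneck 1, flow now 12.
No augmenting path remains; maximum flow = 12.
Cut capacity 12 equals the max flow, so it is a minimum cut.

Yes — it is a minimum cut (capacity 12).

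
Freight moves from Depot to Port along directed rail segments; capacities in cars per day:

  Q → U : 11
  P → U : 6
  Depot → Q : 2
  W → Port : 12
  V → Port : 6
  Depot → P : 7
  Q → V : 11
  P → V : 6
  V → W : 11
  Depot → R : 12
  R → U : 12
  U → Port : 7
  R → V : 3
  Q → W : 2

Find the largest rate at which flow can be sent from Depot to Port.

Augment Depot→P→U→Port: bottleneck 6, flow now 6.
Augment Depot→P→V→Port: bottleneck 1, flow now 7.
Augment Depot→Q→U→Port: bottleneck 1, flow now 8.
Augment Depot→Q→V→Port: bottleneck 1, flow now 9.
Augment Depot→R→V→Port: bottleneck 3, flow now 12.
Augment Depot→R→U→P→V→Port: bottleneck 1, flow now 13. (uses reverse residual edge)
Augment Depot→R→U→Q→W→Port: bottleneck 1, flow now 14. (uses reverse residual edge)
Augment Depot→R→U→P→V→W→Port: bottleneck 4, flow now 18. (uses reverse residual edge)
No augmenting path remains; maximum flow = 18.
In the residual graph, reachable from Depot: {Depot, P, R, U}.
Min-cut edges: Depot→Q (2), P→V (6), R→V (3), U→Port (7); capacity 2 + 6 + 3 + 7 = 18.
This cut is saturated, so no flow can exceed 18.

18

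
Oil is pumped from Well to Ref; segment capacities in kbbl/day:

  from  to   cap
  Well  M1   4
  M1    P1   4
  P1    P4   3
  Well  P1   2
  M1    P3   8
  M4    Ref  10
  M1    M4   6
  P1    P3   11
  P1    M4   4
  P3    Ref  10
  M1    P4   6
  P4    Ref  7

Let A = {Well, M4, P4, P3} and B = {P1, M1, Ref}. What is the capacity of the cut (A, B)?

33

Edges leaving {Well, M4, P4, P3}: Well→P1 (2), Well→M1 (4), M4→Ref (10), P4→Ref (7), P3→Ref (10).
Cut capacity = 2 + 4 + 10 + 7 + 10 = 33.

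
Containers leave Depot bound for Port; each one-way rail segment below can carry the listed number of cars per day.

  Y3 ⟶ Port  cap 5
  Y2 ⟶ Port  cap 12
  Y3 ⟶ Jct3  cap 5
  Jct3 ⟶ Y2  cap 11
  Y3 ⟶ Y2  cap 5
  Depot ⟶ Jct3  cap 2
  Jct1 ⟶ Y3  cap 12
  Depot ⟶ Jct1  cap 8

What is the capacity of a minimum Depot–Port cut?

Augment Depot→Jct3→Y2→Port: bottleneck 2, flow now 2.
Augment Depot→Jct1→Y3→Port: bottleneck 5, flow now 7.
Augment Depot→Jct1→Y3→Y2→Port: bottleneck 3, flow now 10.
No augmenting path remains; maximum flow = 10.
By max-flow min-cut, the minimum cut capacity equals the max flow.
In the residual graph, reachable from Depot: {Depot}.
Min-cut edges: Depot→Jct3 (2), Depot→Jct1 (8); capacity 2 + 8 = 10.

10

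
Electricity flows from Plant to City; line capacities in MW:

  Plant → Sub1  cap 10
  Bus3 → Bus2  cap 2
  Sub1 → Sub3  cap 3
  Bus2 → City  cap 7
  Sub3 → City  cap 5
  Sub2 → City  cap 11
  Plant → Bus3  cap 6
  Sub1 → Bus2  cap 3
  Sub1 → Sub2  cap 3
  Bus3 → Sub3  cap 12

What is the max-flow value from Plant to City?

13

Augment Plant→Bus3→Bus2→City: bottleneck 2, flow now 2.
Augment Plant→Bus3→Sub3→City: bottleneck 4, flow now 6.
Augment Plant→Sub1→Sub2→City: bottleneck 3, flow now 9.
Augment Plant→Sub1→Bus2→City: bottleneck 3, flow now 12.
Augment Plant→Sub1→Sub3→City: bottleneck 1, flow now 13.
No augmenting path remains; maximum flow = 13.
In the residual graph, reachable from Plant: {Plant, Bus3, Sub1, Sub3}.
Min-cut edges: Bus3→Bus2 (2), Sub1→Sub2 (3), Sub1→Bus2 (3), Sub3→City (5); capacity 2 + 3 + 3 + 5 = 13.
This cut is saturated, so no flow can exceed 13.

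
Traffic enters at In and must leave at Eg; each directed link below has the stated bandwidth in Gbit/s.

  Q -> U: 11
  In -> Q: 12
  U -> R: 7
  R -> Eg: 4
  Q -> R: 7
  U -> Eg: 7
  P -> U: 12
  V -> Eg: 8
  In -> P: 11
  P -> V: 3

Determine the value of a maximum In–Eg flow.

Augment In→P→U→Eg: bottleneck 7, flow now 7.
Augment In→P→V→Eg: bottleneck 3, flow now 10.
Augment In→Q→R→Eg: bottleneck 4, flow now 14.
No augmenting path remains; maximum flow = 14.
In the residual graph, reachable from In: {In, P, Q, R, U}.
Min-cut edges: P→V (3), R→Eg (4), U→Eg (7); capacity 3 + 4 + 7 = 14.
This cut is saturated, so no flow can exceed 14.

14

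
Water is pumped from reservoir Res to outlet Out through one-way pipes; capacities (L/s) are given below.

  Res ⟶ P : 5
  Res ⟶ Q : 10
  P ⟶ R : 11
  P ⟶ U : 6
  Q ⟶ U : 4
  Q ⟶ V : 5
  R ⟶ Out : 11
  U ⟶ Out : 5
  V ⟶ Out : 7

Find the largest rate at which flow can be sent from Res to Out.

14

Augment Res→P→R→Out: bottleneck 5, flow now 5.
Augment Res→Q→U→Out: bottleneck 4, flow now 9.
Augment Res→Q→V→Out: bottleneck 5, flow now 14.
No augmenting path remains; maximum flow = 14.
In the residual graph, reachable from Res: {Res, Q}.
Min-cut edges: Res→P (5), Q→U (4), Q→V (5); capacity 5 + 4 + 5 = 14.
This cut is saturated, so no flow can exceed 14.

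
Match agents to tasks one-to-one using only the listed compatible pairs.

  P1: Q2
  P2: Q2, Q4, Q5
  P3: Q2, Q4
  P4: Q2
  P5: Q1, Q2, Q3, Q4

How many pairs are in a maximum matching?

Unit-capacity flow: source→left, listed edges, right→sink; max matching = max flow.
Augmenting path P1→Q2 (+1); matched 1.
Augmenting path P2→Q4 (+1); matched 2.
Augmenting path P5→Q1 (+1); matched 3.
Augmenting path P3→Q4→P2→Q5 (+1); matched 4.
No augmenting path remains; maximum matching = 4.
König certificate: {P2, P3, P5, Q2} is a vertex cover of size 4 (every listed pair touches it), so no matching can be larger.

4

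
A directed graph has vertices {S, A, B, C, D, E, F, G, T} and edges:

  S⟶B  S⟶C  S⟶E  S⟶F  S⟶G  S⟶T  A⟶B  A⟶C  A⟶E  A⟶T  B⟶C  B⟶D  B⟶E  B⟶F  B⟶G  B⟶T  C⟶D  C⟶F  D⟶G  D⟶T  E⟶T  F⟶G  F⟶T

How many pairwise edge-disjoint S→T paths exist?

Assign every edge capacity 1; by Menger, the answer equals the max flow.
Path S→T (+1); total 1.
Path S→B→T (+1); total 2.
Path S→E→T (+1); total 3.
Path S→F→T (+1); total 4.
Path S→C→D→T (+1); total 5.
No residual S→T path; max flow = 5.
Certifying cut of size 5: {S→B, S→C, S→E, S→F, S→T}.

5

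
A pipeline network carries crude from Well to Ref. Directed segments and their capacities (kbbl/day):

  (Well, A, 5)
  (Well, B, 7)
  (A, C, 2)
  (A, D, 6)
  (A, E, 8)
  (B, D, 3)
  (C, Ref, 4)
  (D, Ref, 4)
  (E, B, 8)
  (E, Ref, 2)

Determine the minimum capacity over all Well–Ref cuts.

Augment Well→A→C→Ref: bottleneck 2, flow now 2.
Augment Well→A→D→Ref: bottleneck 3, flow now 5.
Augment Well→B→D→Ref: bottleneck 1, flow now 6.
Augment Well→B→D→A→E→Ref: bottleneck 2, flow now 8. (uses reverse residual edge)
No augmenting path remains; maximum flow = 8.
By max-flow min-cut, the minimum cut capacity equals the max flow.
In the residual graph, reachable from Well: {Well, B}.
Min-cut edges: Well→A (5), B→D (3); capacity 5 + 3 = 8.

8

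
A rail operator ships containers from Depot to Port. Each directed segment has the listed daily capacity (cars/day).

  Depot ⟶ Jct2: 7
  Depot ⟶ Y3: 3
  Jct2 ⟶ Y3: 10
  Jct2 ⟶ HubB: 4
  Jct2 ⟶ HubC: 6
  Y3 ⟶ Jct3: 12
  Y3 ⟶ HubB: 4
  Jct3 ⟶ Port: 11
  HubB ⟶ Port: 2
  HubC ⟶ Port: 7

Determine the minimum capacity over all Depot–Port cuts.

10

Augment Depot→Jct2→HubB→Port: bottleneck 2, flow now 2.
Augment Depot→Jct2→HubC→Port: bottleneck 5, flow now 7.
Augment Depot→Y3→Jct3→Port: bottleneck 3, flow now 10.
No augmenting path remains; maximum flow = 10.
By max-flow min-cut, the minimum cut capacity equals the max flow.
In the residual graph, reachable from Depot: {Depot}.
Min-cut edges: Depot→Jct2 (7), Depot→Y3 (3); capacity 7 + 3 = 10.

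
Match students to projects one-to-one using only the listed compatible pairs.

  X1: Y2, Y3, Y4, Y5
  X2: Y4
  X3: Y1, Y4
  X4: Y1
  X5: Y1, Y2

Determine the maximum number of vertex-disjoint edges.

4

Unit-capacity flow: source→left, listed edges, right→sink; max matching = max flow.
Augmenting path X1→Y2 (+1); matched 1.
Augmenting path X2→Y4 (+1); matched 2.
Augmenting path X3→Y1 (+1); matched 3.
Augmenting path X5→Y2→X1→Y3 (+1); matched 4.
No augmenting path remains; maximum matching = 4.
König certificate: {X1, X5, Y1, Y4} is a vertex cover of size 4 (every listed pair touches it), so no matching can be larger.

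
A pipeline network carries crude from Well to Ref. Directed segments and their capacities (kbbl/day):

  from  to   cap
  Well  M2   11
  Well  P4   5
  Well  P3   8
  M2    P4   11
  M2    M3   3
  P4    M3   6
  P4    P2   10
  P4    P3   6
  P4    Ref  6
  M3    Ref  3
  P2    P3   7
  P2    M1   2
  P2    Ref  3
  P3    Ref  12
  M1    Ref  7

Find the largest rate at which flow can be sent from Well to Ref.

Augment Well→P4→Ref: bottleneck 5, flow now 5.
Augment Well→P3→Ref: bottleneck 8, flow now 13.
Augment Well→M2→P4→Ref: bottleneck 1, flow now 14.
Augment Well→M2→M3→Ref: bottleneck 3, flow now 17.
Augment Well→M2→P4→P2→Ref: bottleneck 3, flow now 20.
Augment Well→M2→P4→P3→Ref: bottleneck 4, flow now 24.
No augmenting path remains; maximum flow = 24.
In the residual graph, reachable from Well: {Well}.
Min-cut edges: Well→M2 (11), Well→P4 (5), Well→P3 (8); capacity 11 + 5 + 8 = 24.
This cut is saturated, so no flow can exceed 24.

24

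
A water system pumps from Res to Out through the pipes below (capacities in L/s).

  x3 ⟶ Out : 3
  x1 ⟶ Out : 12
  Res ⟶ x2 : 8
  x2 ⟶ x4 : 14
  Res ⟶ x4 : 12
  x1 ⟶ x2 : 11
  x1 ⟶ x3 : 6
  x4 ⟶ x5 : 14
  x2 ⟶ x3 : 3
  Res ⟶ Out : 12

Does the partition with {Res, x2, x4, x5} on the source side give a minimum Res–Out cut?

Given cut capacity: 12 + 3 = 15.
Augment Res→Out: bottleneck 12, flow now 12.
Augment Res→x2→x3→Out: bottleneck 3, flow now 15.
No augmenting path remains; maximum flow = 15.
Cut capacity 15 equals the max flow, so it is a minimum cut.

Yes — it is a minimum cut (capacity 15).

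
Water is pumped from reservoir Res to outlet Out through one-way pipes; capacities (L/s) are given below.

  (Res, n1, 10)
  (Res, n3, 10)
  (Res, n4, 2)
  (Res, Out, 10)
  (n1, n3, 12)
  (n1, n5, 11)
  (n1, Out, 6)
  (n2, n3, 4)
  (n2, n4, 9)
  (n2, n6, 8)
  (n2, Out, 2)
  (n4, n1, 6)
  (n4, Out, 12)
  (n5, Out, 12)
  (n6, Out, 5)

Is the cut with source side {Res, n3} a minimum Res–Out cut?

Yes — it is a minimum cut (capacity 22).

Given cut capacity: 10 + 2 + 10 = 22.
Augment Res→Out: bottleneck 10, flow now 10.
Augment Res→n1→Out: bottleneck 6, flow now 16.
Augment Res→n4→Out: bottleneck 2, flow now 18.
Augment Res→n1→n5→Out: bottleneck 4, flow now 22.
No augmenting path remains; maximum flow = 22.
Cut capacity 22 equals the max flow, so it is a minimum cut.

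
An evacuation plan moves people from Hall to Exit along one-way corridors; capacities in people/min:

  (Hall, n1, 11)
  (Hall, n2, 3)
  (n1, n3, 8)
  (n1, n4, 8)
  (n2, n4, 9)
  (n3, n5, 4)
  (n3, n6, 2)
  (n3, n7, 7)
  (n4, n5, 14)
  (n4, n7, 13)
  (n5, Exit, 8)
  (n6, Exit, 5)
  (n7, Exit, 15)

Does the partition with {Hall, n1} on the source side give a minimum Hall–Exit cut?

No — its capacity is 19, but the minimum cut has capacity 14.

Given cut capacity: 3 + 8 + 8 = 19.
Augment Hall→n1→n3→n5→Exit: bottleneck 4, flow now 4.
Augment Hall→n1→n3→n6→Exit: bottleneck 2, flow now 6.
Augment Hall→n1→n3→n7→Exit: bottleneck 2, flow now 8.
Augment Hall→n1→n4→n5→Exit: bottleneck 3, flow now 11.
Augment Hall→n2→n4→n5→Exit: bottleneck 1, flow now 12.
Augment Hall→n2→n4→n7→Exit: bottleneck 2, flow now 14.
No augmenting path remains; maximum flow = 14.
In the residual graph, reachable from Hall: {Hall}.
Min-cut edges: Hall→n1 (11), Hall→n2 (3); capacity 11 + 3 = 14.
Cut capacity 19 exceeds the max flow 14, so it is not minimum.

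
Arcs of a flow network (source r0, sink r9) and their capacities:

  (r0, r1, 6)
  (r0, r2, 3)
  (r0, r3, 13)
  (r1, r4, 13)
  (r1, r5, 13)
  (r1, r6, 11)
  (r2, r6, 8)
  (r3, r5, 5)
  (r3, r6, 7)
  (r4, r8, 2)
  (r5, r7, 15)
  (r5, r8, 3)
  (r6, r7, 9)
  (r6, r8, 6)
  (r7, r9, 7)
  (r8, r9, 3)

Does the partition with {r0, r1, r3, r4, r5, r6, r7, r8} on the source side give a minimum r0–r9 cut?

No — its capacity is 13, but the minimum cut has capacity 10.

Given cut capacity: 3 + 7 + 3 = 13.
Augment r0→r1→r4→r8→r9: bottleneck 2, flow now 2.
Augment r0→r1→r5→r7→r9: bottleneck 4, flow now 6.
Augment r0→r2→r6→r7→r9: bottleneck 3, flow now 9.
Augment r0→r3→r5→r8→r9: bottleneck 1, flow now 10.
No augmenting path remains; maximum flow = 10.
In the residual graph, reachable from r0: {r0, r1, r2, r3, r4, r5, r6, r7, r8}.
Min-cut edges: r7→r9 (7), r8→r9 (3); capacity 7 + 3 = 10.
Cut capacity 13 exceeds the max flow 10, so it is not minimum.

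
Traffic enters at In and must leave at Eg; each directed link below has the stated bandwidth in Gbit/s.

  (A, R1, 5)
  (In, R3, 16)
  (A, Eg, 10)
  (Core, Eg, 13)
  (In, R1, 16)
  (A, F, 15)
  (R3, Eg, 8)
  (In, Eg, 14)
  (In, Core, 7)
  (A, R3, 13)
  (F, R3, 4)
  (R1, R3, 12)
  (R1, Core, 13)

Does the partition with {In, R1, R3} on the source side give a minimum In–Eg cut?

Given cut capacity: 7 + 14 + 13 + 8 = 42.
Augment In→Eg: bottleneck 14, flow now 14.
Augment In→R3→Eg: bottleneck 8, flow now 22.
Augment In→Core→Eg: bottleneck 7, flow now 29.
Augment In→R1→Core→Eg: bottleneck 6, flow now 35.
No augmenting path remains; maximum flow = 35.
In the residual graph, reachable from In: {In, R1, R3, Core}.
Min-cut edges: In→Eg (14), R3→Eg (8), Core→Eg (13); capacity 14 + 8 + 13 = 35.
Cut capacity 42 exceeds the max flow 35, so it is not minimum.

No — its capacity is 42, but the minimum cut has capacity 35.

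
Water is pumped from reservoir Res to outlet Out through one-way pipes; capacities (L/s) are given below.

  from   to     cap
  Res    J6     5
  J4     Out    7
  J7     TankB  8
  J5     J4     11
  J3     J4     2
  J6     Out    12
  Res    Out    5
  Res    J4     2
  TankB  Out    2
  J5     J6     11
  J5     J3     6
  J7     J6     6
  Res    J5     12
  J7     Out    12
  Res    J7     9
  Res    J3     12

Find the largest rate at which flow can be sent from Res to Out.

33

Augment Res→Out: bottleneck 5, flow now 5.
Augment Res→J7→Out: bottleneck 9, flow now 14.
Augment Res→J6→Out: bottleneck 5, flow now 19.
Augment Res→J4→Out: bottleneck 2, flow now 21.
Augment Res→J5→J6→Out: bottleneck 7, flow now 28.
Augment Res→J5→J4→Out: bottleneck 5, flow now 33.
No augmenting path remains; maximum flow = 33.
In the residual graph, reachable from Res: {Res, J5, J3, J6, J4}.
Min-cut edges: Res→J7 (9), Res→Out (5), J6→Out (12), J4→Out (7); capacity 9 + 5 + 12 + 7 = 33.
This cut is saturated, so no flow can exceed 33.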